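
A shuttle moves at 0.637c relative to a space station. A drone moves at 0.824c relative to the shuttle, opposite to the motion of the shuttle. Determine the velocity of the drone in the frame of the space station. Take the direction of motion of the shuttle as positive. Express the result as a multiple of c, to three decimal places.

With v = 0.637 and u' = -0.824 (in units of c),
u = (u' + v)/(1 + u'v/c²):
u = (-0.824 + 0.637) / (1 + (-0.824)·0.637) = -0.1870/0.4751 = -0.3936
(Galilean addition would give -0.187c.)

-0.394c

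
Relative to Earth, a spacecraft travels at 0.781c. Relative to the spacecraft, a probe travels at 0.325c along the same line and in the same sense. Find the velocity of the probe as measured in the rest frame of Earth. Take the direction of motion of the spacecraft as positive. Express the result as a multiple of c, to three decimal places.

With v = 0.781 and u' = 0.325 (in units of c),
u = (u' + v)/(1 + u'v/c²):
u = (0.325 + 0.781) / (1 + 0.325·0.781) = 1.1060/1.2538 = 0.8821

0.882c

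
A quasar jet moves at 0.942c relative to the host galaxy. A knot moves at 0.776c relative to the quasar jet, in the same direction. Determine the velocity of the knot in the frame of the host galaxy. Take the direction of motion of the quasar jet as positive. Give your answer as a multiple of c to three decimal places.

With v = 0.942 and u' = 0.776 (in units of c),
u = (u' + v)/(1 + u'v/c²):
u = (0.776 + 0.942) / (1 + 0.776·0.942) = 1.7180/1.7310 = 0.9925

0.992c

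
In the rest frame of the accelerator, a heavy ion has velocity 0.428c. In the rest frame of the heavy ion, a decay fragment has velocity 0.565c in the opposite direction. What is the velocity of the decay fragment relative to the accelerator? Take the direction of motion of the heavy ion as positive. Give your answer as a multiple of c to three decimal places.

With v = 0.428 and u' = -0.565 (in units of c),
u = (u' + v)/(1 + u'v/c²):
u = (-0.565 + 0.428) / (1 + (-0.565)·0.428) = -0.1370/0.7582 = -0.1807
(Galilean addition would give -0.137c.)

-0.181c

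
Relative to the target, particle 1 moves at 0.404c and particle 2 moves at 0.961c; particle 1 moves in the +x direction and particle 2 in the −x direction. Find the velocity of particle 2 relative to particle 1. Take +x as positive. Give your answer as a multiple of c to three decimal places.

β_A = 0.404, β_B = -0.961.
Transform to A's frame with the inverse velocity-addition law: u' = (u − v)/(1 − uv/c²), taking u = β_B and v = β_A.
u' = (-0.961 − 0.404) / (1 − (0.404)(-0.961)) = -1.3650/1.3882 = -0.9833.

-0.983c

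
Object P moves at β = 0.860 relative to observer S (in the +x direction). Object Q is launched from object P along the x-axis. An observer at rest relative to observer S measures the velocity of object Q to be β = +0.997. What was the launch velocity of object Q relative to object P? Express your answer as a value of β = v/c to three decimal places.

β = +0.961

Invert the composition law: u' = (u − v)/(1 − uv/c²).
u' = (0.997 − 0.860) / (1 − (0.997)(0.860)) = 0.1370/0.1426 = 0.9609.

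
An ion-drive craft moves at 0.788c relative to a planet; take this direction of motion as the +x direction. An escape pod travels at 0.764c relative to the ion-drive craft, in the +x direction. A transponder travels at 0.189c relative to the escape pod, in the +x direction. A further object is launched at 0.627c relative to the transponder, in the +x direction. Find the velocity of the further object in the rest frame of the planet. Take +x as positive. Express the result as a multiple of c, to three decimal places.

0.995c

Apply u = (u' + v)/(1 + u'v/c²) successively, working outward toward the planet.
Start: velocity of the ion-drive craft relative to the planet = 0.7880c.
Compose with the escape pod (u' = 0.764 in the ion-drive craft frame): u_1 = (0.764 + 0.788) / (1 + 0.764·0.788) = 1.5520/1.6020 = 0.9688.
Compose with the transponder (u' = 0.189 in the escape pod frame): u_2 = (0.189 + 0.969) / (1 + 0.189·0.969) = 1.1578/1.1831 = 0.9786.
Compose with the further object (u' = 0.627 in the transponder frame): u_3 = (0.627 + 0.979) / (1 + 0.627·0.979) = 1.6056/1.6136 = 0.9951.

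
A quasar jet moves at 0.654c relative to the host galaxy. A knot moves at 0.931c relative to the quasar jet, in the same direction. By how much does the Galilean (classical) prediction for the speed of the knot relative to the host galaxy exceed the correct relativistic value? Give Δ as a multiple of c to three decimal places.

Galilean: u_cl = 0.931 + 0.654 = 1.5850.
Relativistic: u_rel = (0.931 + 0.654) / (1 + 0.931·0.654) = 1.5850/1.6089 = 0.9852.
Δ = 1.5850 − 0.9852 = 0.5998.
(The classical prediction exceeds c; the relativistic result does not.)

Δ = 0.600c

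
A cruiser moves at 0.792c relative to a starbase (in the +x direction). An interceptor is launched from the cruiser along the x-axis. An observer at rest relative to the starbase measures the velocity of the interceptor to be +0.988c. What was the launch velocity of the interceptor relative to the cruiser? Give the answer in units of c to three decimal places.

Invert the composition law: u' = (u − v)/(1 − uv/c²).
u' = (0.988 − 0.792) / (1 − (0.988)(0.792)) = 0.1960/0.2175 = 0.9011.

+0.901c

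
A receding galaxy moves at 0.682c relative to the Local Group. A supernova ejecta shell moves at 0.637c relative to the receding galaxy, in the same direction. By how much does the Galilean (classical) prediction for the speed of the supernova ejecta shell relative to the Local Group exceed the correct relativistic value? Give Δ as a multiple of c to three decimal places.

Δ = 0.399c

Galilean: u_cl = 0.637 + 0.682 = 1.3190.
Relativistic: u_rel = (0.637 + 0.682) / (1 + 0.637·0.682) = 1.3190/1.4344 = 0.9195.
Δ = 1.3190 − 0.9195 = 0.3995.
(The classical prediction exceeds c; the relativistic result does not.)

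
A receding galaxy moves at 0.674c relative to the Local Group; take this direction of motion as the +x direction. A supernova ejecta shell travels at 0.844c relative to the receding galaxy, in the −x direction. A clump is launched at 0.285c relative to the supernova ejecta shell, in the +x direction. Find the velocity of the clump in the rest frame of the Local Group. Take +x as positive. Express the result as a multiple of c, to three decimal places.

Apply u = (u' + v)/(1 + u'v/c²) successively, working outward toward the Local Group.
Start: velocity of the receding galaxy relative to the Local Group = 0.6740c.
Compose with the supernova ejecta shell (u' = -0.844 in the receding galaxy frame): u_1 = (-0.844 + 0.674) / (1 + (-0.844)·0.674) = -0.1700/0.4311 = -0.3943.
Compose with the clump (u' = 0.285 in the supernova ejecta shell frame): u_2 = (0.285 + (-0.394)) / (1 + 0.285·(-0.394)) = -0.1093/0.8876 = -0.1231.

-0.123c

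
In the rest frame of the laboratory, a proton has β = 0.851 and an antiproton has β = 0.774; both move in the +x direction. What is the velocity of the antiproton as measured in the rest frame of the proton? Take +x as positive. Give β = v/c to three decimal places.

β_A = 0.851, β_B = 0.774.
Transform to A's frame with the inverse velocity-addition law: u' = (u − v)/(1 − uv/c²), taking u = β_B and v = β_A.
u' = (0.774 − 0.851) / (1 − (0.851)(0.774)) = -0.0770/0.3413 = -0.2256.

β = -0.226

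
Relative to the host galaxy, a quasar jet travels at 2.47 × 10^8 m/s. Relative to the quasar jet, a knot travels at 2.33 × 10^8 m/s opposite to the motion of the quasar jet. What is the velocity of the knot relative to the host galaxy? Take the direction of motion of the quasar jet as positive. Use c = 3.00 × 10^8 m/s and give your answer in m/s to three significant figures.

+3.88 × 10^7 m/s

In units of c (dividing by 3.00 × 10^8 m/s): v = 0.823, u' = -0.777.
u = (u' + v)/(1 + u'v/c²):
u = (-0.777 + 0.823) / (1 + (-0.777)·0.823) = 0.0467/0.3605 = 0.1294
(Galilean addition would give +0.047c.)
Converting back: u = 0.1294 × 3.00 × 10^8 m/s.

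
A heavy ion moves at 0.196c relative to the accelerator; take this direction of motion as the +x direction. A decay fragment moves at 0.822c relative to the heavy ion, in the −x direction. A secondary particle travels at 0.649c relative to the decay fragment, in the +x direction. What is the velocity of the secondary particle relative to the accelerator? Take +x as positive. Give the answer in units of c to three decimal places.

-0.189c

Apply u = (u' + v)/(1 + u'v/c²) successively, working outward toward the accelerator.
Start: velocity of the heavy ion relative to the accelerator = 0.1960c.
Compose with the decay fragment (u' = -0.822 in the heavy ion frame): u_1 = (-0.822 + 0.196) / (1 + (-0.822)·0.196) = -0.6260/0.8389 = -0.7462.
Compose with the secondary particle (u' = 0.649 in the decay fragment frame): u_2 = (0.649 + (-0.746)) / (1 + 0.649·(-0.746)) = -0.0972/0.5157 = -0.1885.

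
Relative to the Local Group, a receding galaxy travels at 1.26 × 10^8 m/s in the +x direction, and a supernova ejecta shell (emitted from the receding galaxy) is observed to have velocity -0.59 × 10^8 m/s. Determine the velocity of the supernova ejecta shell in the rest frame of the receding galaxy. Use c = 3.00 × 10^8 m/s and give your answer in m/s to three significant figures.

v = 0.420c, u = -0.197c.
Invert the composition law: u' = (u − v)/(1 − uv/c²).
u' = (-0.197 − 0.420) / (1 − (-0.197)(0.420)) = -0.6167/1.0826 = -0.5696.
u' = -0.5696 × 3.00 × 10^8 m/s.

-1.71 × 10^8 m/s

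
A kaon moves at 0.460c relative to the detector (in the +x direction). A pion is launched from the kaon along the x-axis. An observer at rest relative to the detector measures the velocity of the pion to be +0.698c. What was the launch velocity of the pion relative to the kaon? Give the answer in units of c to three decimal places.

+0.351c

Invert the composition law: u' = (u − v)/(1 − uv/c²).
u' = (0.698 − 0.460) / (1 − (0.698)(0.460)) = 0.2380/0.6789 = 0.3506.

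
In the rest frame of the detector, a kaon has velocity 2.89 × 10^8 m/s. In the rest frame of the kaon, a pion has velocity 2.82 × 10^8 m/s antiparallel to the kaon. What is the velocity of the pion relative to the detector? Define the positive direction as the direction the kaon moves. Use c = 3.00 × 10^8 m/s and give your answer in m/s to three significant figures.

+7.41 × 10^7 m/s

In units of c (dividing by 3.00 × 10^8 m/s): v = 0.963, u' = -0.940.
u = (u' + v)/(1 + u'v/c²):
u = (-0.940 + 0.963) / (1 + (-0.940)·0.963) = 0.0233/0.0945 = 0.2470
Converting back: u = 0.2470 × 3.00 × 10^8 m/s.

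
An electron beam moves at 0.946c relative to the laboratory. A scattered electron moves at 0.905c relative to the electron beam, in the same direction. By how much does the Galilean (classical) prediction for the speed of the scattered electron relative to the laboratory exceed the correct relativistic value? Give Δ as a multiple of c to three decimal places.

Galilean: u_cl = 0.905 + 0.946 = 1.8510.
Relativistic: u_rel = (0.905 + 0.946) / (1 + 0.905·0.946) = 1.8510/1.8561 = 0.9972.
Δ = 1.8510 − 0.9972 = 0.8538.
(The classical prediction exceeds c; the relativistic result does not.)

Δ = 0.854c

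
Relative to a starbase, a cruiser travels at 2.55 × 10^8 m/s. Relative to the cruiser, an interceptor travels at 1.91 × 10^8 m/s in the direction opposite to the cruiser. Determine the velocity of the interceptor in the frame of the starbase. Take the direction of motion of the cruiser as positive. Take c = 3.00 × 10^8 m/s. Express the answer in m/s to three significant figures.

In units of c (dividing by 3.00 × 10^8 m/s): v = 0.850, u' = -0.637.
u = (u' + v)/(1 + u'v/c²):
u = (-0.637 + 0.850) / (1 + (-0.637)·0.850) = 0.2133/0.4588 = 0.4649
(Galilean addition would give +0.213c.)
Converting back: u = 0.4649 × 3.00 × 10^8 m/s.

+1.39 × 10^8 m/s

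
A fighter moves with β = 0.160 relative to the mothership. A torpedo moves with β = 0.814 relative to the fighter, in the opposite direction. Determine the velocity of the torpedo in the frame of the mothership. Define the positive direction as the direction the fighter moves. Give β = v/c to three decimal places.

β = -0.752

With v = 0.160 and u' = -0.814 (in units of c),
u = (u' + v)/(1 + u'v/c²):
u = (-0.814 + 0.160) / (1 + (-0.814)·0.160) = -0.6540/0.8698 = -0.7519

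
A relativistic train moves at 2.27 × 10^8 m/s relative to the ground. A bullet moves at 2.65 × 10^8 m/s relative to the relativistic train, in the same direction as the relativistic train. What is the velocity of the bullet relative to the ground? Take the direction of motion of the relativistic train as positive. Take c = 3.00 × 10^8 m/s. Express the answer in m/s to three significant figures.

2.95 × 10^8 m/s

In units of c (dividing by 3.00 × 10^8 m/s): v = 0.757, u' = 0.883.
u = (u' + v)/(1 + u'v/c²):
u = (0.883 + 0.757) / (1 + 0.883·0.757) = 1.6400/1.6684 = 0.9830
(Galilean addition would give +1.640c, exceeding c.)
Converting back: u = 0.9830 × 3.00 × 10^8 m/s.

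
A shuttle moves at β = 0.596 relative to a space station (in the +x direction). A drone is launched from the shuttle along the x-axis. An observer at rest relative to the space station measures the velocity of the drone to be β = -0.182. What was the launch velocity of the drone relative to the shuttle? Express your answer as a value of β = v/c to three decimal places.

β = -0.702

Invert the composition law: u' = (u − v)/(1 − uv/c²).
u' = (-0.182 − 0.596) / (1 − (-0.182)(0.596)) = -0.7780/1.1085 = -0.7019.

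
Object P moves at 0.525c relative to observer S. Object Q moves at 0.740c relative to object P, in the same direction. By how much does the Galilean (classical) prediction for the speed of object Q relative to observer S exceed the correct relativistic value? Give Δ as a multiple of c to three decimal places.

Δ = 0.354c

Galilean: u_cl = 0.740 + 0.525 = 1.2650.
Relativistic: u_rel = (0.740 + 0.525) / (1 + 0.740·0.525) = 1.2650/1.3885 = 0.9111.
Δ = 1.2650 − 0.9111 = 0.3539.
(The classical prediction exceeds c; the relativistic result does not.)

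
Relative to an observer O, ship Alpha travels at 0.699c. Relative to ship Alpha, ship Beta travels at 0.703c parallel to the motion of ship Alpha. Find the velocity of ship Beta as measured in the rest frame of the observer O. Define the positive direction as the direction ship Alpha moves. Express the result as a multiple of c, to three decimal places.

With v = 0.699 and u' = 0.703 (in units of c),
u = (u' + v)/(1 + u'v/c²):
u = (0.703 + 0.699) / (1 + 0.703·0.699) = 1.4020/1.4914 = 0.9401

0.940c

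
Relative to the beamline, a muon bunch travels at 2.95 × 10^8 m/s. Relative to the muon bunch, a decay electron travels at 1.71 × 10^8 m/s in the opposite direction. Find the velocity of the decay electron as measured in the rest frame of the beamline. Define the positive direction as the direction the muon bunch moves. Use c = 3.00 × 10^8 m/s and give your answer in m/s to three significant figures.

+2.82 × 10^8 m/s

In units of c (dividing by 3.00 × 10^8 m/s): v = 0.983, u' = -0.570.
u = (u' + v)/(1 + u'v/c²):
u = (-0.570 + 0.983) / (1 + (-0.570)·0.983) = 0.4133/0.4395 = 0.9405
(Galilean addition would give +0.413c.)
Converting back: u = 0.9405 × 3.00 × 10^8 m/s.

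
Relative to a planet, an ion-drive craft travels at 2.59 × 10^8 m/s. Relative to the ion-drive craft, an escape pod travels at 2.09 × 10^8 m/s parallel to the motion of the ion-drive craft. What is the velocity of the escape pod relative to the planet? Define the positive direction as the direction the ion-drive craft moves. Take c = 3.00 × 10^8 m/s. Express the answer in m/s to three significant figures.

2.92 × 10^8 m/s

In units of c (dividing by 3.00 × 10^8 m/s): v = 0.863, u' = 0.697.
u = (u' + v)/(1 + u'v/c²):
u = (0.697 + 0.863) / (1 + 0.697·0.863) = 1.5600/1.6015 = 0.9741
(Galilean addition would give +1.560c, exceeding c.)
Converting back: u = 0.9741 × 3.00 × 10^8 m/s.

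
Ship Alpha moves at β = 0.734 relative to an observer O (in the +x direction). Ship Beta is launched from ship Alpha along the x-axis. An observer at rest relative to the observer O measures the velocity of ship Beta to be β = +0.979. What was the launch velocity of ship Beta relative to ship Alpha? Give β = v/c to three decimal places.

Invert the composition law: u' = (u − v)/(1 − uv/c²).
u' = (0.979 − 0.734) / (1 − (0.979)(0.734)) = 0.2450/0.2814 = 0.8706.

β = +0.871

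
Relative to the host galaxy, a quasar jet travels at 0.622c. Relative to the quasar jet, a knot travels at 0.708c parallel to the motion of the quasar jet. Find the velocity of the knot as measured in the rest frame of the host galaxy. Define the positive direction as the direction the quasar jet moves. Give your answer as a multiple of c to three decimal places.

With v = 0.622 and u' = 0.708 (in units of c),
u = (u' + v)/(1 + u'v/c²):
u = (0.708 + 0.622) / (1 + 0.708·0.622) = 1.3300/1.4404 = 0.9234

0.923c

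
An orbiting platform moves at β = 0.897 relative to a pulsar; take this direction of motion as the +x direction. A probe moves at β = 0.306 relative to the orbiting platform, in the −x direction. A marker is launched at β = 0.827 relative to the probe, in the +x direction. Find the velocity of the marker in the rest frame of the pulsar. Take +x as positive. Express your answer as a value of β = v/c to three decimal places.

Apply u = (u' + v)/(1 + u'v/c²) successively, working outward toward the pulsar.
Start: velocity of the orbiting platform relative to the pulsar = 0.8970c.
Compose with the probe (u' = -0.306 in the orbiting platform frame): u_1 = (-0.306 + 0.897) / (1 + (-0.306)·0.897) = 0.5910/0.7255 = 0.8146.
Compose with the marker (u' = 0.827 in the probe frame): u_2 = (0.827 + 0.815) / (1 + 0.827·0.815) = 1.6416/1.6737 = 0.9808.

β = +0.981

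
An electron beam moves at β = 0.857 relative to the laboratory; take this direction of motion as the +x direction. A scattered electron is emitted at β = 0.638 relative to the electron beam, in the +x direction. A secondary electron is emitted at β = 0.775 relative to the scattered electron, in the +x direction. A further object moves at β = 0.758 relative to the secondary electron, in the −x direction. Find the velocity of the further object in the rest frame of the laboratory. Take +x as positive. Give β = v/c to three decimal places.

β = +0.969

Apply u = (u' + v)/(1 + u'v/c²) successively, working outward toward the laboratory.
Start: velocity of the electron beam relative to the laboratory = 0.8570c.
Compose with the scattered electron (u' = 0.638 in the electron beam frame): u_1 = (0.638 + 0.857) / (1 + 0.638·0.857) = 1.4950/1.5468 = 0.9665.
Compose with the secondary electron (u' = 0.775 in the scattered electron frame): u_2 = (0.775 + 0.967) / (1 + 0.775·0.967) = 1.7415/1.7491 = 0.9957.
Compose with the further object (u' = -0.758 in the secondary electron frame): u_3 = (-0.758 + 0.996) / (1 + (-0.758)·0.996) = 0.2377/0.2453 = 0.9691.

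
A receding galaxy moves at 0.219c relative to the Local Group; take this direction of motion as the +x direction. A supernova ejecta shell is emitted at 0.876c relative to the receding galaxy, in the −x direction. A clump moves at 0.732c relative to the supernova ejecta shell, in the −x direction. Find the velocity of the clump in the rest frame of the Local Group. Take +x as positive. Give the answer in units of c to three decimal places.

-0.969c

Apply u = (u' + v)/(1 + u'v/c²) successively, working outward toward the Local Group.
Start: velocity of the receding galaxy relative to the Local Group = 0.2190c.
Compose with the supernova ejecta shell (u' = -0.876 in the receding galaxy frame): u_1 = (-0.876 + 0.219) / (1 + (-0.876)·0.219) = -0.6570/0.8082 = -0.8130.
Compose with the clump (u' = -0.732 in the supernova ejecta shell frame): u_2 = (-0.732 + (-0.813)) / (1 + (-0.732)·(-0.813)) = -1.5450/1.5951 = -0.9686.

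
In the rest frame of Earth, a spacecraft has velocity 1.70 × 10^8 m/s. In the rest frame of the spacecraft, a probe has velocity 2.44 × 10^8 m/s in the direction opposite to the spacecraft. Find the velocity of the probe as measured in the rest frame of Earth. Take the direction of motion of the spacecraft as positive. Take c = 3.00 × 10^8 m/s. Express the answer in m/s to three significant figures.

-1.37 × 10^8 m/s

In units of c (dividing by 3.00 × 10^8 m/s): v = 0.567, u' = -0.813.
u = (u' + v)/(1 + u'v/c²):
u = (-0.813 + 0.567) / (1 + (-0.813)·0.567) = -0.2467/0.5391 = -0.4575
Converting back: u = -0.4575 × 3.00 × 10^8 m/s.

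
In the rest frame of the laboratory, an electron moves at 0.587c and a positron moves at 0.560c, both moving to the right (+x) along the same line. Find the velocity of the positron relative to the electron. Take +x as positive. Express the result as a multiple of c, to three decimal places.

-0.040c

β_A = 0.587, β_B = 0.560.
Transform to A's frame with the inverse velocity-addition law: u' = (u − v)/(1 − uv/c²), taking u = β_B and v = β_A.
u' = (0.560 − 0.587) / (1 − (0.587)(0.560)) = -0.0270/0.6713 = -0.0402.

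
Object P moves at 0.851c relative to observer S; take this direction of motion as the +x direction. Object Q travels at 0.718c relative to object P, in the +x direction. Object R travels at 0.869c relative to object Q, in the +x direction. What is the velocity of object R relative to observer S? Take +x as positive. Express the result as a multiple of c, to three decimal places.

0.998c

Apply u = (u' + v)/(1 + u'v/c²) successively, working outward toward observer S.
Start: velocity of object P relative to observer S = 0.8510c.
Compose with object Q (u' = 0.718 in object P frame): u_1 = (0.718 + 0.851) / (1 + 0.718·0.851) = 1.5690/1.6110 = 0.9739.
Compose with object R (u' = 0.869 in object Q frame): u_2 = (0.869 + 0.974) / (1 + 0.869·0.974) = 1.8429/1.8463 = 0.9981.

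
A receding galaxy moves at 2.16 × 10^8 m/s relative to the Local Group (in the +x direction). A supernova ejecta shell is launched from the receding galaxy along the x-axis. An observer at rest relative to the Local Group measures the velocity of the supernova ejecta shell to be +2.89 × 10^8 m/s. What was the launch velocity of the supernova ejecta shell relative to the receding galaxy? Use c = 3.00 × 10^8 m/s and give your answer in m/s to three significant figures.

+2.38 × 10^8 m/s

v = 0.720c, u = 0.963c.
Invert the composition law: u' = (u − v)/(1 − uv/c²).
u' = (0.963 − 0.720) / (1 − (0.963)(0.720)) = 0.2433/0.3064 = 0.7942.
u' = 0.7942 × 3.00 × 10^8 m/s.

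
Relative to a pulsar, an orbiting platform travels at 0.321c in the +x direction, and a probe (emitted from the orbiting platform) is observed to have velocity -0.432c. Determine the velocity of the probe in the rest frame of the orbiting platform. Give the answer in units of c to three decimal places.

-0.661c

Invert the composition law: u' = (u − v)/(1 − uv/c²).
u' = (-0.432 − 0.321) / (1 − (-0.432)(0.321)) = -0.7530/1.1387 = -0.6613.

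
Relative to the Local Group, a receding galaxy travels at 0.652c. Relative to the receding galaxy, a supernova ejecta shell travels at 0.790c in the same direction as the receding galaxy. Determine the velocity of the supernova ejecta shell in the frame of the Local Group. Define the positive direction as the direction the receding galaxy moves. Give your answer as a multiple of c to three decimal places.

With v = 0.652 and u' = 0.790 (in units of c),
u = (u' + v)/(1 + u'v/c²):
u = (0.790 + 0.652) / (1 + 0.790·0.652) = 1.4420/1.5151 = 0.9518

0.952c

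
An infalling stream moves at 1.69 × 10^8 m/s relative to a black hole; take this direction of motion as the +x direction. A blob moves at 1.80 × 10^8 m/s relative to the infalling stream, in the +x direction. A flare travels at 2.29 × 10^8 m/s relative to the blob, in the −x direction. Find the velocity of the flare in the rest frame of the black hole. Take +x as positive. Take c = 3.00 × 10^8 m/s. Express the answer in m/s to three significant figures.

+9.47 × 10^7 m/s

Apply u = (u' + v)/(1 + u'v/c²) successively, working outward toward the black hole.
(Dividing each given speed by c = 3.00 × 10^8 m/s to work in units of c.)
Start: velocity of the infalling stream relative to the black hole = 0.5633c.
Compose with the blob (u' = 0.600 in the infalling stream frame): u_1 = (0.600 + 0.563) / (1 + 0.600·0.563) = 1.1633/1.3380 = 0.8695.
Compose with the flare (u' = -0.763 in the blob frame): u_2 = (-0.763 + 0.869) / (1 + (-0.763)·0.869) = 0.1061/0.3363 = 0.3155.
So u = 0.3155 × 3.00 × 10^8 m/s.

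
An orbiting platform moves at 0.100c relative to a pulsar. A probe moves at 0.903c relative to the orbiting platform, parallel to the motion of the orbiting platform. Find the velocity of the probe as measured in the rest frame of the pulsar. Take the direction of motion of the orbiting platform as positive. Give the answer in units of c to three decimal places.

With v = 0.100 and u' = 0.903 (in units of c),
u = (u' + v)/(1 + u'v/c²):
u = (0.903 + 0.100) / (1 + 0.903·0.100) = 1.0030/1.0903 = 0.9199

0.920c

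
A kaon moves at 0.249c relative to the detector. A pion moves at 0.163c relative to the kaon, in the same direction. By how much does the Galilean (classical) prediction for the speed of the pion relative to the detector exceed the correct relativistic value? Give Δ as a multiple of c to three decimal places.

Galilean: u_cl = 0.163 + 0.249 = 0.4120.
Relativistic: u_rel = (0.163 + 0.249) / (1 + 0.163·0.249) = 0.4120/1.0406 = 0.3959.
Δ = 0.4120 − 0.3959 = 0.0161.

Δ = 0.016c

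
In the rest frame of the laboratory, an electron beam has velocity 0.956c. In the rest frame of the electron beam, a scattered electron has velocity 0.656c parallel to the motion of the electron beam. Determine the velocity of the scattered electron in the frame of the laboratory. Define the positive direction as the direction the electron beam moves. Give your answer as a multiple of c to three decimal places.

0.991c

With v = 0.956 and u' = 0.656 (in units of c),
u = (u' + v)/(1 + u'v/c²):
u = (0.656 + 0.956) / (1 + 0.656·0.956) = 1.6120/1.6271 = 0.9907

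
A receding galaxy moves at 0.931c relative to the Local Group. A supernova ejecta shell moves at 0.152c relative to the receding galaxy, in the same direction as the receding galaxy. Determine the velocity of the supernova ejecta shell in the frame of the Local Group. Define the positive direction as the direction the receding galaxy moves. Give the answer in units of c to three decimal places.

0.949c

With v = 0.931 and u' = 0.152 (in units of c),
u = (u' + v)/(1 + u'v/c²):
u = (0.152 + 0.931) / (1 + 0.152·0.931) = 1.0830/1.1415 = 0.9487
(Galilean addition would give +1.083c, exceeding c.)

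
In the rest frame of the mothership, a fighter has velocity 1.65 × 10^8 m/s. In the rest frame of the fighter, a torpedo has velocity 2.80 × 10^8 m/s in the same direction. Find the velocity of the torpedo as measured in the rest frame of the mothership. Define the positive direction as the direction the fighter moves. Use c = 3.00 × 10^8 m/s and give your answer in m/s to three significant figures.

2.94 × 10^8 m/s

In units of c (dividing by 3.00 × 10^8 m/s): v = 0.550, u' = 0.933.
u = (u' + v)/(1 + u'v/c²):
u = (0.933 + 0.550) / (1 + 0.933·0.550) = 1.4833/1.5133 = 0.9802
Converting back: u = 0.9802 × 3.00 × 10^8 m/s.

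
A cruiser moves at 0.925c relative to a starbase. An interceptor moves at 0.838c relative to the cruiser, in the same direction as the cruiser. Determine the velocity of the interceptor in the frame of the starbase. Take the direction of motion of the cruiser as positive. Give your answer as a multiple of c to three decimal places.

0.993c

With v = 0.925 and u' = 0.838 (in units of c),
u = (u' + v)/(1 + u'v/c²):
u = (0.838 + 0.925) / (1 + 0.838·0.925) = 1.7630/1.7752 = 0.9932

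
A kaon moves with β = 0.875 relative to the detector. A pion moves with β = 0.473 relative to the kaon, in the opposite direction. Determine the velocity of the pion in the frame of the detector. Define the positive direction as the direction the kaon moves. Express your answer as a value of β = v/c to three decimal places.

β = +0.686

With v = 0.875 and u' = -0.473 (in units of c),
u = (u' + v)/(1 + u'v/c²):
u = (-0.473 + 0.875) / (1 + (-0.473)·0.875) = 0.4020/0.5861 = 0.6859
(Galilean addition would give +0.402c.)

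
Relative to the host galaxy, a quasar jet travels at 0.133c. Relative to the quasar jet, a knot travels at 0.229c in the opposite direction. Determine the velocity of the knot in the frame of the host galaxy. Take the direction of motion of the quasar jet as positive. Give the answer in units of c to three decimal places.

-0.099c

With v = 0.133 and u' = -0.229 (in units of c),
u = (u' + v)/(1 + u'v/c²):
u = (-0.229 + 0.133) / (1 + (-0.229)·0.133) = -0.0960/0.9695 = -0.0990
(Galilean addition would give -0.096c.)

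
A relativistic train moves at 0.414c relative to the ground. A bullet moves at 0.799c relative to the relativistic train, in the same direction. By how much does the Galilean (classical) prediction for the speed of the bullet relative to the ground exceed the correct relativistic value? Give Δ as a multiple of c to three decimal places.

Δ = 0.302c

Galilean: u_cl = 0.799 + 0.414 = 1.2130.
Relativistic: u_rel = (0.799 + 0.414) / (1 + 0.799·0.414) = 1.2130/1.3308 = 0.9115.
Δ = 1.2130 − 0.9115 = 0.3015.
(The classical prediction exceeds c; the relativistic result does not.)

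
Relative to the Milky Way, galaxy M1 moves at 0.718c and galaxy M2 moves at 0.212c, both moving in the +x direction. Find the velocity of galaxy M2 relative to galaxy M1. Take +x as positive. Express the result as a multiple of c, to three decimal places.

-0.597c

β_A = 0.718, β_B = 0.212.
Transform to A's frame with the inverse velocity-addition law: u' = (u − v)/(1 − uv/c²), taking u = β_B and v = β_A.
u' = (0.212 − 0.718) / (1 − (0.718)(0.212)) = -0.5060/0.8478 = -0.5969.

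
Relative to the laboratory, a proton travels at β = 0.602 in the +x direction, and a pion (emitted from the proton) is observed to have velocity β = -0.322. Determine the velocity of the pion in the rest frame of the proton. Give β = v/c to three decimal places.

Invert the composition law: u' = (u − v)/(1 − uv/c²).
u' = (-0.322 − 0.602) / (1 − (-0.322)(0.602)) = -0.9240/1.1938 = -0.7740.

β = -0.774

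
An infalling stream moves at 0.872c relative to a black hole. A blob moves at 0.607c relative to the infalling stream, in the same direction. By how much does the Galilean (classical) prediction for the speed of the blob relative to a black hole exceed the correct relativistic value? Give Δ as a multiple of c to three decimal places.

Galilean: u_cl = 0.607 + 0.872 = 1.4790.
Relativistic: u_rel = (0.607 + 0.872) / (1 + 0.607·0.872) = 1.4790/1.5293 = 0.9671.
Δ = 1.4790 − 0.9671 = 0.5119.
(The classical prediction exceeds c; the relativistic result does not.)

Δ = 0.512c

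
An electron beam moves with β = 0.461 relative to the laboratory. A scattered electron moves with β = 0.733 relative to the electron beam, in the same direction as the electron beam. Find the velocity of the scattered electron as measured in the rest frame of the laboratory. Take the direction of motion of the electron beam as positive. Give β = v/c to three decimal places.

β = 0.892

With v = 0.461 and u' = 0.733 (in units of c),
u = (u' + v)/(1 + u'v/c²):
u = (0.733 + 0.461) / (1 + 0.733·0.461) = 1.1940/1.3379 = 0.8924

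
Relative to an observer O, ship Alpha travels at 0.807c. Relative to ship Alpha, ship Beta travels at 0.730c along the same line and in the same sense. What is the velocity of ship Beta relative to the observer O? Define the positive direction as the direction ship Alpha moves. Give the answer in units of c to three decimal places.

0.967c

With v = 0.807 and u' = 0.730 (in units of c),
u = (u' + v)/(1 + u'v/c²):
u = (0.730 + 0.807) / (1 + 0.730·0.807) = 1.5370/1.5891 = 0.9672
(Galilean addition would give +1.537c, exceeding c.)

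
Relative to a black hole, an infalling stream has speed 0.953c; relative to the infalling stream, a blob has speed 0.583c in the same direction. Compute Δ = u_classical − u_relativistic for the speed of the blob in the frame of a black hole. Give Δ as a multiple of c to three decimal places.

Δ = 0.549c

Galilean: u_cl = 0.583 + 0.953 = 1.5360.
Relativistic: u_rel = (0.583 + 0.953) / (1 + 0.583·0.953) = 1.5360/1.5556 = 0.9874.
Δ = 1.5360 − 0.9874 = 0.5486.
(The classical prediction exceeds c; the relativistic result does not.)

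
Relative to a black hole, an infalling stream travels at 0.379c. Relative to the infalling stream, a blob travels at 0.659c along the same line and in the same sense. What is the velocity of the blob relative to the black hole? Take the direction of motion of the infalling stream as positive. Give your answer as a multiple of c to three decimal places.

0.831c

With v = 0.379 and u' = 0.659 (in units of c),
u = (u' + v)/(1 + u'v/c²):
u = (0.659 + 0.379) / (1 + 0.659·0.379) = 1.0380/1.2498 = 0.8306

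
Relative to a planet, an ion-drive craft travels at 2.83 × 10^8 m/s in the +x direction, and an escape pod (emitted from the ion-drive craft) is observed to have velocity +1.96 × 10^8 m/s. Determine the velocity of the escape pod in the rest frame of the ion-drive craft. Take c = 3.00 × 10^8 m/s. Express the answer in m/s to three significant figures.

v = 0.943c, u = 0.653c.
Invert the composition law: u' = (u − v)/(1 − uv/c²).
u' = (0.653 − 0.943) / (1 − (0.653)(0.943)) = -0.2900/0.3837 = -0.7558.
u' = -0.7558 × 3.00 × 10^8 m/s.

-2.27 × 10^8 m/s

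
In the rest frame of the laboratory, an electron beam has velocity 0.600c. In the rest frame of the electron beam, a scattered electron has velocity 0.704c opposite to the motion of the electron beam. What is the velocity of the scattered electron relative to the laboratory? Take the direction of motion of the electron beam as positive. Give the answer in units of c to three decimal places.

With v = 0.600 and u' = -0.704 (in units of c),
u = (u' + v)/(1 + u'v/c²):
u = (-0.704 + 0.600) / (1 + (-0.704)·0.600) = -0.1040/0.5776 = -0.1801

-0.180c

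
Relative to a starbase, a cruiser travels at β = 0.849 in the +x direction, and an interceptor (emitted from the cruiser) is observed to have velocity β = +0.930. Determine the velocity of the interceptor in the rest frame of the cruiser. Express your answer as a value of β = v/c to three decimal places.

Invert the composition law: u' = (u − v)/(1 − uv/c²).
u' = (0.930 − 0.849) / (1 − (0.930)(0.849)) = 0.0810/0.2104 = 0.3849.

β = +0.385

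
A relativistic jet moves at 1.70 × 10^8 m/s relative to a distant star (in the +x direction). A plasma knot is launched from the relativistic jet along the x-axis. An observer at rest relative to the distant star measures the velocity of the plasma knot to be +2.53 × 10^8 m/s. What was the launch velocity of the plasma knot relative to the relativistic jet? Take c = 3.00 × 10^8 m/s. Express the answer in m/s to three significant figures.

+1.59 × 10^8 m/s

v = 0.567c, u = 0.843c.
Invert the composition law: u' = (u − v)/(1 − uv/c²).
u' = (0.843 − 0.567) / (1 − (0.843)(0.567)) = 0.2767/0.5221 = 0.5299.
u' = 0.5299 × 3.00 × 10^8 m/s.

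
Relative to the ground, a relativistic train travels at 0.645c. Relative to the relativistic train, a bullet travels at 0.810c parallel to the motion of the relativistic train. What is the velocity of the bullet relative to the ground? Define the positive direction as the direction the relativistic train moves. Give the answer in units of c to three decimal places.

With v = 0.645 and u' = 0.810 (in units of c),
u = (u' + v)/(1 + u'v/c²):
u = (0.810 + 0.645) / (1 + 0.810·0.645) = 1.4550/1.5225 = 0.9557
(Galilean addition would give +1.455c, exceeding c.)

0.956c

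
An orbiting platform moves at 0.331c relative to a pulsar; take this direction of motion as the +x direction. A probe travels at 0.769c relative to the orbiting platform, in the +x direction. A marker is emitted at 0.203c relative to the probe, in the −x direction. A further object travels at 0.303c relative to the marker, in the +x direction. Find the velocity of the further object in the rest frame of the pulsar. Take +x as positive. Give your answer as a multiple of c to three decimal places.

+0.899c

Apply u = (u' + v)/(1 + u'v/c²) successively, working outward toward the pulsar.
Start: velocity of the orbiting platform relative to the pulsar = 0.3310c.
Compose with the probe (u' = 0.769 in the orbiting platform frame): u_1 = (0.769 + 0.331) / (1 + 0.769·0.331) = 1.1000/1.2545 = 0.8768.
Compose with the marker (u' = -0.203 in the probe frame): u_2 = (-0.203 + 0.877) / (1 + (-0.203)·0.877) = 0.6738/0.8220 = 0.8197.
Compose with the further object (u' = 0.303 in the marker frame): u_3 = (0.303 + 0.820) / (1 + 0.303·0.820) = 1.1227/1.2484 = 0.8993.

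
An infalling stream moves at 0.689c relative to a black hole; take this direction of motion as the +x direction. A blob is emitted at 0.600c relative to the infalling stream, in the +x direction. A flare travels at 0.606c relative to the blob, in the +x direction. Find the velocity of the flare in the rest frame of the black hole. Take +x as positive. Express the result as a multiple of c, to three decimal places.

Apply u = (u' + v)/(1 + u'v/c²) successively, working outward toward the black hole.
Start: velocity of the infalling stream relative to the black hole = 0.6890c.
Compose with the blob (u' = 0.600 in the infalling stream frame): u_1 = (0.600 + 0.689) / (1 + 0.600·0.689) = 1.2890/1.4134 = 0.9120.
Compose with the flare (u' = 0.606 in the blob frame): u_2 = (0.606 + 0.912) / (1 + 0.606·0.912) = 1.5180/1.5527 = 0.9777.

0.978c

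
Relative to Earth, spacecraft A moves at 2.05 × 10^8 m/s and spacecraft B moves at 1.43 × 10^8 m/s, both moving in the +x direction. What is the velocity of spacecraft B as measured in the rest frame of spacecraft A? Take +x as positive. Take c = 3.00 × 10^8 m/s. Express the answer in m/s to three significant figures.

β_A = 0.683, β_B = 0.477 (dividing each by c = 3.00 × 10^8 m/s).
Transform to A's frame with the inverse velocity-addition law: u' = (u − v)/(1 − uv/c²), taking u = β_B and v = β_A.
u' = (0.477 − 0.683) / (1 − (0.683)(0.477)) = -0.2067/0.6743 = -0.3065.
u' = -0.3065 × 3.00 × 10^8 m/s.

-9.20 × 10^7 m/s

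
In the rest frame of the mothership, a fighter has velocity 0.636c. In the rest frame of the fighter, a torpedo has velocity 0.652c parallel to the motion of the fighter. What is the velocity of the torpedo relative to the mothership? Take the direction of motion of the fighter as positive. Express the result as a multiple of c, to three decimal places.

With v = 0.636 and u' = 0.652 (in units of c),
u = (u' + v)/(1 + u'v/c²):
u = (0.652 + 0.636) / (1 + 0.652·0.636) = 1.2880/1.4147 = 0.9105
(Galilean addition would give +1.288c, exceeding c.)

0.910c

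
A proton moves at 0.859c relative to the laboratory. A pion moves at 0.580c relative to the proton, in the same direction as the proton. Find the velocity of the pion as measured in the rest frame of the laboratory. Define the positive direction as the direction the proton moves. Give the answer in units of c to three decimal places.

0.960c

With v = 0.859 and u' = 0.580 (in units of c),
u = (u' + v)/(1 + u'v/c²):
u = (0.580 + 0.859) / (1 + 0.580·0.859) = 1.4390/1.4982 = 0.9605
(Galilean addition would give +1.439c, exceeding c.)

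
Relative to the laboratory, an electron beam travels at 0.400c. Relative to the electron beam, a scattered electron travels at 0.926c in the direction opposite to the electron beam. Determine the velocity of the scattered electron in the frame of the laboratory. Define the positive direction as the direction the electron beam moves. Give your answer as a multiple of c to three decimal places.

-0.835c

With v = 0.400 and u' = -0.926 (in units of c),
u = (u' + v)/(1 + u'v/c²):
u = (-0.926 + 0.400) / (1 + (-0.926)·0.400) = -0.5260/0.6296 = -0.8355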